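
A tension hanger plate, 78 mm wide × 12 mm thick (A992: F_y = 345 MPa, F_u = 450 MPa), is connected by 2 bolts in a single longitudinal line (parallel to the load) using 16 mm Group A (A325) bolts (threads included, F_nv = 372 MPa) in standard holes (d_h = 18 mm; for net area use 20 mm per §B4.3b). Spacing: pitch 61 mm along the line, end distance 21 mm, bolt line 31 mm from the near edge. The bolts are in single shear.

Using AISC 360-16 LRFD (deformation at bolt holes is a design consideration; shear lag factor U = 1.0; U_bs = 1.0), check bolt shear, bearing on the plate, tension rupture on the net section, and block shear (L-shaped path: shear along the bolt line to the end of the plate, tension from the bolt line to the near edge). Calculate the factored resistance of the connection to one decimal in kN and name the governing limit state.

112.2 kN (bolt shear governs)

Bolt shear: A_b = π(16)²/4 = 201.06 mm². φR_n = 0.75 × 372 × 201.06 × 2 × 1 = 112.2 kN.
Bearing (12 mm plate, F_u = 450 MPa): end bolts L_c = 21 − 18/2 = 12, R_n = min(1.2×12×12×450, 2.4×16×12×450) = 77.76 kN/bolt; interior L_c = 61 − 18 = 43, R_n = 207.36 kN/bolt. φR_n = 0.75 × (1×77.76 + 1×207.36) = 213.8 kN.
Tension rupture (net): A_n = (78 − 1×20)×12 = 696 mm² (U = 1.0, A_e = A_n). φR_n = 0.75 × 450 × 696 = 234.9 kN.
Block shear: shear path 1×[21+1×61] = 1×82 mm, A_gv = 984, A_nv = 1×(82 − 1.5×20)×12 = 624 mm²; tension to near edge: (31 − 0.5×20)×12 = 252 mm². R_n = min(0.6×450×624, 0.6×345×984) + 1.0×450×252 = min(168.48, 203.69) + 113.4 = 281.88 kN. φR_n = 0.75 × 281.88 = 211.4 kN.
Governing: min(112.2, 213.8, 234.9, 211.4) = 112.2 kN → bolt shear.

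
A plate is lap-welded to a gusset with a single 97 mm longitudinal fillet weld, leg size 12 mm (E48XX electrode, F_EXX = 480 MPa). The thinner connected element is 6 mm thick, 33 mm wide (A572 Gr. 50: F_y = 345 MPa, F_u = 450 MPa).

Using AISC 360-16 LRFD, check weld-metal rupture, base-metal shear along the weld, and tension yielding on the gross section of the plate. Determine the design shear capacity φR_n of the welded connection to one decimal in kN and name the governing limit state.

Weld metal: throat = 0.707×12 = 8.484 mm, L = 97 mm. φR_n = 0.75 × 0.6 × 480 × 8.484 × 97 = 177.8 kN.
Base metal shear (6 mm plate): yield φR_n = 1.0×0.6×345×6×97 = 120.5 kN; rupture φR_n = 0.75×0.6×450×6×97 = 117.9 kN; take 117.9 kN (rupture).
Tension yield (gross): A_g = 33×6 = 198 mm². φR_n = 0.90 × 345 × 198 = 61.5 kN.
Governing: min(177.8, 117.9, 61.5) = 61.5 kN → gross-section yield.

61.5 kN (gross-section yield governs)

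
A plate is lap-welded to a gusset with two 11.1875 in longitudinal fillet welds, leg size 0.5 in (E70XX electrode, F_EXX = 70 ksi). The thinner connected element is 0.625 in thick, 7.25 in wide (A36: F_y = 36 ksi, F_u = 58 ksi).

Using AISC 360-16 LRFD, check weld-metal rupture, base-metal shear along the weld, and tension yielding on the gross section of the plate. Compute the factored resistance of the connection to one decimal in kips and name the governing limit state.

146.8 kips (gross-section yield governs)

Weld metal: throat = 0.707×0.5 = 0.3535 in, L = 2×11.1875 = 22.375 in. φR_n = 0.75 × 0.6 × 70 × 0.3535 × 22.375 = 249.2 kips.
Base metal shear (0.625 in plate): yield φR_n = 1.0×0.6×36×0.625×22.375 = 302.1 kips; rupture φR_n = 0.75×0.6×58×0.625×22.375 = 365.0 kips; take 302.1 kips (yield).
Tension yield (gross): A_g = 7.25×0.625 = 4.5313 in². φR_n = 0.90 × 36 × 4.5313 = 146.8 kips.
Governing: min(249.2, 302.1, 146.8) = 146.8 kips → gross-section yield.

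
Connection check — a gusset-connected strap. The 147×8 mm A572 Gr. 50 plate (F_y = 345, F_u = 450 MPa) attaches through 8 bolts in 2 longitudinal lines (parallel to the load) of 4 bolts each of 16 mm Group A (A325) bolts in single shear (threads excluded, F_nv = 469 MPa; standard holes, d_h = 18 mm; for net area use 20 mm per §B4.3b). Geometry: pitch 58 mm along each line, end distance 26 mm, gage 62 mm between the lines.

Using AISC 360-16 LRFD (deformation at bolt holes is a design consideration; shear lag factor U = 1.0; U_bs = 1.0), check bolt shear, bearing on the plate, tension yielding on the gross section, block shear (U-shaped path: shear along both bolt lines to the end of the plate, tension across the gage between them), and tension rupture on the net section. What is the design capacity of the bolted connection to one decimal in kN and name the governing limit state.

Bolt shear: A_b = π(16)²/4 = 201.06 mm². φR_n = 0.75 × 469 × 201.06 × 8 × 1 = 565.8 kN.
Bearing (8 mm plate, F_u = 450 MPa): end bolts L_c = 26 − 18/2 = 17, R_n = min(1.2×17×8×450, 2.4×16×8×450) = 73.44 kN/bolt; interior L_c = 58 − 18 = 40, R_n = 138.24 kN/bolt. φR_n = 0.75 × (2×73.44 + 6×138.24) = 732.2 kN.
Tension yield (gross): A_g = 147×8 = 1176 mm². φR_n = 0.90 × 345 × 1176 = 365.1 kN.
Block shear: shear path 2×[26+3×58] = 2×200 mm, A_gv = 3200, A_nv = 2×(200 − 3.5×20)×8 = 2080 mm²; tension across gage: (62 − 1×20)×8 = 336 mm². R_n = min(0.6×450×2080, 0.6×345×3200) + 1.0×450×336 = min(561.6, 662.4) + 151.2 = 712.8 kN. φR_n = 0.75 × 712.8 = 534.6 kN.
Tension rupture (net): A_n = (147 − 2×20)×8 = 856 mm² (U = 1.0, A_e = A_n). φR_n = 0.75 × 450 × 856 = 288.9 kN.
Governing: min(565.8, 732.2, 365.1, 534.6, 288.9) = 288.9 kN → net-section rupture.

288.9 kN (net-section rupture governs)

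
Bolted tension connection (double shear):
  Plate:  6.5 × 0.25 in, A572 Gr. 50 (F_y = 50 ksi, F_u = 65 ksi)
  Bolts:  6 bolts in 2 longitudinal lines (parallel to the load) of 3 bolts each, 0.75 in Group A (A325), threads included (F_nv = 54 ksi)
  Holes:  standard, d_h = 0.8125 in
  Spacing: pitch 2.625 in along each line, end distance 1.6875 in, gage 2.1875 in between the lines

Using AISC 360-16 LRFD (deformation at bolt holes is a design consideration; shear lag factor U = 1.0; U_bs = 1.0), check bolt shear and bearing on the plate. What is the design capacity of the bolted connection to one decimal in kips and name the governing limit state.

125.2 kips (bearing governs)

Bolt shear: A_b = π(0.75)²/4 = 0.44179 in². φR_n = 0.75 × 54 × 0.44179 × 6 × 2 = 214.7 kips.
Bearing (0.25 in plate, F_u = 65 ksi): end bolts L_c = 1.6875 − 0.8125/2 = 1.28125, R_n = min(1.2×1.28125×0.25×65, 2.4×0.75×0.25×65) = 24.984 kips/bolt; interior L_c = 2.625 − 0.8125 = 1.8125, R_n = 29.25 kips/bolt. φR_n = 0.75 × (2×24.984 + 4×29.25) = 125.2 kips.
Governing: min(214.7, 125.2) = 125.2 kips → bearing.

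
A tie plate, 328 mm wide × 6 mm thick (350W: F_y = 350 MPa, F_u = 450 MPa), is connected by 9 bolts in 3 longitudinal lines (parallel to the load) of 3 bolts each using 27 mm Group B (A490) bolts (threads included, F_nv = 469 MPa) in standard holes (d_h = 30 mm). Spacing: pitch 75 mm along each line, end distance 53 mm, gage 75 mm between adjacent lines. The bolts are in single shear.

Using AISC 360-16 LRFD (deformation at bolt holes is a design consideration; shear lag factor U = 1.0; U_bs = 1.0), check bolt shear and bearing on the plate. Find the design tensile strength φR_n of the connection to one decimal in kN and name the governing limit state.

Bolt shear: A_b = π(27)²/4 = 572.56 mm². φR_n = 0.75 × 469 × 572.56 × 9 × 1 = 1812.6 kN.
Bearing (6 mm plate, F_u = 450 MPa): end bolts L_c = 53 − 30/2 = 38, R_n = min(1.2×38×6×450, 2.4×27×6×450) = 123.12 kN/bolt; interior L_c = 75 − 30 = 45, R_n = 145.8 kN/bolt. φR_n = 0.75 × (3×123.12 + 6×145.8) = 933.1 kN.
Governing: min(1812.6, 933.1) = 933.1 kN → bearing.

933.1 kN (bearing governs)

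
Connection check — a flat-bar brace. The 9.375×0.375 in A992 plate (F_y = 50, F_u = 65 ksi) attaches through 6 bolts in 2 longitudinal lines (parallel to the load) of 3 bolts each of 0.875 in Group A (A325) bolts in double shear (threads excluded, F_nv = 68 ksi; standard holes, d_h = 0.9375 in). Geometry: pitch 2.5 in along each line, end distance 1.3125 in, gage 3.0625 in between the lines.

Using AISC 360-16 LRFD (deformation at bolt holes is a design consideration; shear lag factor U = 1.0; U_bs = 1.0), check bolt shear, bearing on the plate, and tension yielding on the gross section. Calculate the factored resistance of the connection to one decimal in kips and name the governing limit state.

Bolt shear: A_b = π(0.875)²/4 = 0.60132 in². φR_n = 0.75 × 68 × 0.60132 × 6 × 2 = 368.0 kips.
Bearing (0.375 in plate, F_u = 65 ksi): end bolts L_c = 1.3125 − 0.9375/2 = 0.84375, R_n = min(1.2×0.84375×0.375×65, 2.4×0.875×0.375×65) = 24.68 kips/bolt; interior L_c = 2.5 − 0.9375 = 1.5625, R_n = 45.703 kips/bolt. φR_n = 0.75 × (2×24.68 + 4×45.703) = 174.1 kips.
Tension yield (gross): A_g = 9.375×0.375 = 3.5156 in². φR_n = 0.90 × 50 × 3.5156 = 158.2 kips.
Governing: min(368.0, 174.1, 158.2) = 158.2 kips → gross-section yield.

158.2 kips (gross-section yield governs)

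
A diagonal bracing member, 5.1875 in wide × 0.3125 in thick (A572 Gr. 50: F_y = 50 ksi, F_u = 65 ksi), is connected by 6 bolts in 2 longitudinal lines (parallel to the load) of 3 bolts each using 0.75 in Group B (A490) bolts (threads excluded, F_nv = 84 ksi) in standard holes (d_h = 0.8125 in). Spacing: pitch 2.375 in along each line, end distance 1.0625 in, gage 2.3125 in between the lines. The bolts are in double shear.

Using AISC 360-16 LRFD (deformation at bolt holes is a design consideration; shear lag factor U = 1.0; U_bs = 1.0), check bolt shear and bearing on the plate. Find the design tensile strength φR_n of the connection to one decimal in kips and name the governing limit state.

Bolt shear: A_b = π(0.75)²/4 = 0.44179 in². φR_n = 0.75 × 84 × 0.44179 × 6 × 2 = 334.0 kips.
Bearing (0.3125 in plate, F_u = 65 ksi): end bolts L_c = 1.0625 − 0.8125/2 = 0.65625, R_n = min(1.2×0.65625×0.3125×65, 2.4×0.75×0.3125×65) = 15.996 kips/bolt; interior L_c = 2.375 − 0.8125 = 1.5625, R_n = 36.563 kips/bolt. φR_n = 0.75 × (2×15.996 + 4×36.563) = 133.7 kips.
Governing: min(334.0, 133.7) = 133.7 kips → bearing.

133.7 kips (bearing governs)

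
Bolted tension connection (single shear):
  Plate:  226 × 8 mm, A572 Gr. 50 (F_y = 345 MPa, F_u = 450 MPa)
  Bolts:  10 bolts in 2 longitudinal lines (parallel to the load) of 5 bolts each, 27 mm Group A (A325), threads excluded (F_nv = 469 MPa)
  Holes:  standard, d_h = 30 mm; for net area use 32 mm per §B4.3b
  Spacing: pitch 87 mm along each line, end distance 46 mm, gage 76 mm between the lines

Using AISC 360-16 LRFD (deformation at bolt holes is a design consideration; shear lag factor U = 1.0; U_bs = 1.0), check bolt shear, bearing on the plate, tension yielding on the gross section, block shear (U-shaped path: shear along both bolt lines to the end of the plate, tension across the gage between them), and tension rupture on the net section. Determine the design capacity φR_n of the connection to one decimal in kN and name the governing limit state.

Bolt shear: A_b = π(27)²/4 = 572.56 mm². φR_n = 0.75 × 469 × 572.56 × 10 × 1 = 2014.0 kN.
Bearing (8 mm plate, F_u = 450 MPa): end bolts L_c = 46 − 30/2 = 31, R_n = min(1.2×31×8×450, 2.4×27×8×450) = 133.92 kN/bolt; interior L_c = 87 − 30 = 57, R_n = 233.28 kN/bolt. φR_n = 0.75 × (2×133.92 + 8×233.28) = 1600.6 kN.
Tension yield (gross): A_g = 226×8 = 1808 mm². φR_n = 0.90 × 345 × 1808 = 561.4 kN.
Block shear: shear path 2×[46+4×87] = 2×394 mm, A_gv = 6304, A_nv = 2×(394 − 4.5×32)×8 = 4000 mm²; tension across gage: (76 − 1×32)×8 = 352 mm². R_n = min(0.6×450×4000, 0.6×345×6304) + 1.0×450×352 = min(1080, 1304.9) + 158.4 = 1238.4 kN. φR_n = 0.75 × 1238.4 = 928.8 kN.
Tension rupture (net): A_n = (226 − 2×32)×8 = 1296 mm² (U = 1.0, A_e = A_n). φR_n = 0.75 × 450 × 1296 = 437.4 kN.
Governing: min(2014.0, 1600.6, 561.4, 928.8, 437.4) = 437.4 kN → net-section rupture.

437.4 kN (net-section rupture governs)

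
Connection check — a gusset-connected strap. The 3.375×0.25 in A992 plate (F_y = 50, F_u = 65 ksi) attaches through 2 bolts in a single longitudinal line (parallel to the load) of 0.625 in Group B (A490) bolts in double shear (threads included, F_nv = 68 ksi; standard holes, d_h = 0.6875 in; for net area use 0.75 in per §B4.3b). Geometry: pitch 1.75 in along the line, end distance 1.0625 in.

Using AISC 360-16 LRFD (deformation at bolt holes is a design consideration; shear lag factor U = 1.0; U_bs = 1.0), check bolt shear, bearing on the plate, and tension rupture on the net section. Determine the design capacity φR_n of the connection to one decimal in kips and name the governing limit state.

Bolt shear: A_b = π(0.625)²/4 = 0.3068 in². φR_n = 0.75 × 68 × 0.3068 × 2 × 2 = 62.6 kips.
Bearing (0.25 in plate, F_u = 65 ksi): end bolts L_c = 1.0625 − 0.6875/2 = 0.71875, R_n = min(1.2×0.71875×0.25×65, 2.4×0.625×0.25×65) = 14.016 kips/bolt; interior L_c = 1.75 − 0.6875 = 1.0625, R_n = 20.719 kips/bolt. φR_n = 0.75 × (1×14.016 + 1×20.719) = 26.1 kips.
Tension rupture (net): A_n = (3.375 − 1×0.75)×0.25 = 0.65625 in² (U = 1.0, A_e = A_n). φR_n = 0.75 × 65 × 0.65625 = 32.0 kips.
Governing: min(62.6, 26.1, 32.0) = 26.1 kips → bearing.

26.1 kips (bearing governs)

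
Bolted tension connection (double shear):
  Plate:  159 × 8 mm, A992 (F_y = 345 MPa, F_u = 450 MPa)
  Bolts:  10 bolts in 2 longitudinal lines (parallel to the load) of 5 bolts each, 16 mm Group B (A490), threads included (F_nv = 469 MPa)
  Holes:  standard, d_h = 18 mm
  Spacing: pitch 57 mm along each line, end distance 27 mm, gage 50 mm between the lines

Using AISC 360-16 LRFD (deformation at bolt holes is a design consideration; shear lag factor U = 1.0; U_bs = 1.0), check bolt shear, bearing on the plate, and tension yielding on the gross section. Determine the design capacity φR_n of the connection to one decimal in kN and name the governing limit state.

Bolt shear: A_b = π(16)²/4 = 201.06 mm². φR_n = 0.75 × 469 × 201.06 × 10 × 2 = 1414.5 kN.
Bearing (8 mm plate, F_u = 450 MPa): end bolts L_c = 27 − 18/2 = 18, R_n = min(1.2×18×8×450, 2.4×16×8×450) = 77.76 kN/bolt; interior L_c = 57 − 18 = 39, R_n = 138.24 kN/bolt. φR_n = 0.75 × (2×77.76 + 8×138.24) = 946.1 kN.
Tension yield (gross): A_g = 159×8 = 1272 mm². φR_n = 0.90 × 345 × 1272 = 395.0 kN.
Governing: min(1414.5, 946.1, 395.0) = 395.0 kN → gross-section yield.

395.0 kN (gross-section yield governs)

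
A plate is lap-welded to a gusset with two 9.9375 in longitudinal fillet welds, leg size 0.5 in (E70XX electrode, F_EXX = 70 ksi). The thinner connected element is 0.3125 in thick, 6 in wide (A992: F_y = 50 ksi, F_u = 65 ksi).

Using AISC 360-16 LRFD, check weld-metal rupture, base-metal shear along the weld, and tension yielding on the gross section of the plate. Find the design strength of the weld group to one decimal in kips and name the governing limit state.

Weld metal: throat = 0.707×0.5 = 0.3535 in, L = 2×9.9375 = 19.875 in. φR_n = 0.75 × 0.6 × 70 × 0.3535 × 19.875 = 221.3 kips.
Base metal shear (0.3125 in plate): yield φR_n = 1.0×0.6×50×0.3125×19.875 = 186.3 kips; rupture φR_n = 0.75×0.6×65×0.3125×19.875 = 181.7 kips; take 181.7 kips (rupture).
Tension yield (gross): A_g = 6×0.3125 = 1.875 in². φR_n = 0.90 × 50 × 1.875 = 84.4 kips.
Governing: min(221.3, 181.7, 84.4) = 84.4 kips → gross-section yield.

84.4 kips (gross-section yield governs)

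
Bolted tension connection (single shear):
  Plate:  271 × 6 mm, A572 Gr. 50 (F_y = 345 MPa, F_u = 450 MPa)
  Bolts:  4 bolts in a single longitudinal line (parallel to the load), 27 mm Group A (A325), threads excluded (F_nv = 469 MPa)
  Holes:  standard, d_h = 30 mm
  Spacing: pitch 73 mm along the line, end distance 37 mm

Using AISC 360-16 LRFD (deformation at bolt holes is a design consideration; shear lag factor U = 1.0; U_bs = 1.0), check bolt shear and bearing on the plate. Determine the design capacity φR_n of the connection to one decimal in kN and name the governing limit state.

Bolt shear: A_b = π(27)²/4 = 572.56 mm². φR_n = 0.75 × 469 × 572.56 × 4 × 1 = 805.6 kN.
Bearing (6 mm plate, F_u = 450 MPa): end bolts L_c = 37 − 30/2 = 22, R_n = min(1.2×22×6×450, 2.4×27×6×450) = 71.28 kN/bolt; interior L_c = 73 − 30 = 43, R_n = 139.32 kN/bolt. φR_n = 0.75 × (1×71.28 + 3×139.32) = 366.9 kN.
Governing: min(805.6, 366.9) = 366.9 kN → bearing.

366.9 kN (bearing governs)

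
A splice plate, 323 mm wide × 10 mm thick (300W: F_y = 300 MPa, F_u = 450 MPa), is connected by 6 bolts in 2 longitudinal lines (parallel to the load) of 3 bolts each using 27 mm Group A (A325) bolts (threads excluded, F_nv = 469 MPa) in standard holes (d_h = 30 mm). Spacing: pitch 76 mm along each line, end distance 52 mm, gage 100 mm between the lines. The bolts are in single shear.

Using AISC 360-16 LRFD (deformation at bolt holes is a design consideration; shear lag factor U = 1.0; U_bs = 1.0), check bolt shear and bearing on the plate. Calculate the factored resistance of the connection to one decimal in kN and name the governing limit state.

1044.9 kN (bearing governs)

Bolt shear: A_b = π(27)²/4 = 572.56 mm². φR_n = 0.75 × 469 × 572.56 × 6 × 1 = 1208.4 kN.
Bearing (10 mm plate, F_u = 450 MPa): end bolts L_c = 52 − 30/2 = 37, R_n = min(1.2×37×10×450, 2.4×27×10×450) = 199.8 kN/bolt; interior L_c = 76 − 30 = 46, R_n = 248.4 kN/bolt. φR_n = 0.75 × (2×199.8 + 4×248.4) = 1044.9 kN.
Governing: min(1208.4, 1044.9) = 1044.9 kN → bearing.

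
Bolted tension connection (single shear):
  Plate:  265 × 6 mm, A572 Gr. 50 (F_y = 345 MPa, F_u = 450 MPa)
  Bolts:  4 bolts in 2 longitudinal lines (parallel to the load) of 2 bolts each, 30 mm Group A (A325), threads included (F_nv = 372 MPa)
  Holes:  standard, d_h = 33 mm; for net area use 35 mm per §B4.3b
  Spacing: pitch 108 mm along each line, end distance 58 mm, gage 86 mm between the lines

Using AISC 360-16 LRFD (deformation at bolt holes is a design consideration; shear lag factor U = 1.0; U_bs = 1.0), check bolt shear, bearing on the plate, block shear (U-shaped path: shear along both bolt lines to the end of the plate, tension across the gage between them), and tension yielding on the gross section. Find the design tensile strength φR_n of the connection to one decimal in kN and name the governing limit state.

Bolt shear: A_b = π(30)²/4 = 706.86 mm². φR_n = 0.75 × 372 × 706.86 × 4 × 1 = 788.9 kN.
Bearing (6 mm plate, F_u = 450 MPa): end bolts L_c = 58 − 33/2 = 41.5, R_n = min(1.2×41.5×6×450, 2.4×30×6×450) = 134.46 kN/bolt; interior L_c = 108 − 33 = 75, R_n = 194.4 kN/bolt. φR_n = 0.75 × (2×134.46 + 2×194.4) = 493.3 kN.
Block shear: shear path 2×[58+1×108] = 2×166 mm, A_gv = 1992, A_nv = 2×(166 − 1.5×35)×6 = 1362 mm²; tension across gage: (86 − 1×35)×6 = 306 mm². R_n = min(0.6×450×1362, 0.6×345×1992) + 1.0×450×306 = min(367.74, 412.34) + 137.7 = 505.44 kN. φR_n = 0.75 × 505.44 = 379.1 kN.
Tension yield (gross): A_g = 265×6 = 1590 mm². φR_n = 0.90 × 345 × 1590 = 493.7 kN.
Governing: min(788.9, 493.3, 379.1, 493.7) = 379.1 kN → block shear.

379.1 kN (block shear governs)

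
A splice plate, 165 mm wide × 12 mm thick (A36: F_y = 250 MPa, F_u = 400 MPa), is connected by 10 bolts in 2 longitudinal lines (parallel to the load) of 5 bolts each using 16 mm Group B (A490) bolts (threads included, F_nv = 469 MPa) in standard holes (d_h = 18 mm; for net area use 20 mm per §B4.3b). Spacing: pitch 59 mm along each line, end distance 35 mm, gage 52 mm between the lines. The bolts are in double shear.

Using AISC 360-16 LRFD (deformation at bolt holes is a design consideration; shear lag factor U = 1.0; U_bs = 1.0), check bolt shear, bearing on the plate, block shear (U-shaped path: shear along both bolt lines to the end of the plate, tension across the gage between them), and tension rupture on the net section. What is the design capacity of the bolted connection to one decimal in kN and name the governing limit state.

Bolt shear: A_b = π(16)²/4 = 201.06 mm². φR_n = 0.75 × 469 × 201.06 × 10 × 2 = 1414.5 kN.
Bearing (12 mm plate, F_u = 400 MPa): end bolts L_c = 35 − 18/2 = 26, R_n = min(1.2×26×12×400, 2.4×16×12×400) = 149.76 kN/bolt; interior L_c = 59 − 18 = 41, R_n = 184.32 kN/bolt. φR_n = 0.75 × (2×149.76 + 8×184.32) = 1330.6 kN.
Block shear: shear path 2×[35+4×59] = 2×271 mm, A_gv = 6504, A_nv = 2×(271 − 4.5×20)×12 = 4344 mm²; tension across gage: (52 − 1×20)×12 = 384 mm². R_n = min(0.6×400×4344, 0.6×250×6504) + 1.0×400×384 = min(1042.6, 975.6) + 153.6 = 1129.2 kN. φR_n = 0.75 × 1129.2 = 846.9 kN.
Tension rupture (net): A_n = (165 − 2×20)×12 = 1500 mm² (U = 1.0, A_e = A_n). φR_n = 0.75 × 400 × 1500 = 450.0 kN.
Governing: min(1414.5, 1330.6, 846.9, 450.0) = 450.0 kN → net-section rupture.

450.0 kN (net-section rupture governs)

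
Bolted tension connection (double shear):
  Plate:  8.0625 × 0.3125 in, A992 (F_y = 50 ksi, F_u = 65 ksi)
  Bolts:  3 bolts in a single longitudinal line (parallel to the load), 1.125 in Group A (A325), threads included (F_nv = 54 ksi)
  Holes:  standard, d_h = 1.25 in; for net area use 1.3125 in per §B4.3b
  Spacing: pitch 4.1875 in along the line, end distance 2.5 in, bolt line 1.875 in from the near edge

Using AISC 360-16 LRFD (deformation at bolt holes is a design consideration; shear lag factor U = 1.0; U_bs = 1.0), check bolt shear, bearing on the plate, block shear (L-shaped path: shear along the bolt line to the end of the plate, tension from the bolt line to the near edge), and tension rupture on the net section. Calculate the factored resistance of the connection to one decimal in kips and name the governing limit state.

88.0 kips (block shear governs)

Bolt shear: A_b = π(1.125)²/4 = 0.99402 in². φR_n = 0.75 × 54 × 0.99402 × 3 × 2 = 241.5 kips.
Bearing (0.3125 in plate, F_u = 65 ksi): end bolts L_c = 2.5 − 1.25/2 = 1.875, R_n = min(1.2×1.875×0.3125×65, 2.4×1.125×0.3125×65) = 45.703 kips/bolt; interior L_c = 4.1875 − 1.25 = 2.9375, R_n = 54.844 kips/bolt. φR_n = 0.75 × (1×45.703 + 2×54.844) = 116.5 kips.
Block shear: shear path 1×[2.5+2×4.1875] = 1×10.875 in, A_gv = 3.3984, A_nv = 1×(10.875 − 2.5×1.3125)×0.3125 = 2.373 in²; tension to near edge: (1.875 − 0.5×1.3125)×0.3125 = 0.38086 in². R_n = min(0.6×65×2.373, 0.6×50×3.3984) + 1.0×65×0.38086 = min(92.547, 101.95) + 24.756 = 117.3 kips. φR_n = 0.75 × 117.3 = 88.0 kips.
Tension rupture (net): A_n = (8.0625 − 1×1.3125)×0.3125 = 2.1094 in² (U = 1.0, A_e = A_n). φR_n = 0.75 × 65 × 2.1094 = 102.8 kips.
Governing: min(241.5, 116.5, 88.0, 102.8) = 88.0 kips → block shear.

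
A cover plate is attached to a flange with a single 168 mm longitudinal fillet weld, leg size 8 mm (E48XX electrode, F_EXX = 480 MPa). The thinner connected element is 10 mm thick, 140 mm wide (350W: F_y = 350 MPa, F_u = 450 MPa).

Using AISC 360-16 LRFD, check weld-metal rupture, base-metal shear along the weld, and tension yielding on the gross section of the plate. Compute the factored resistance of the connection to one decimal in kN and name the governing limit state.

205.2 kN (weld metal governs)

Weld metal: throat = 0.707×8 = 5.656 mm, L = 168 mm. φR_n = 0.75 × 0.6 × 480 × 5.656 × 168 = 205.2 kN.
Base metal shear (10 mm plate): yield φR_n = 1.0×0.6×350×10×168 = 352.8 kN; rupture φR_n = 0.75×0.6×450×10×168 = 340.2 kN; take 340.2 kN (rupture).
Tension yield (gross): A_g = 140×10 = 1400 mm². φR_n = 0.90 × 350 × 1400 = 441.0 kN.
Governing: min(205.2, 340.2, 441.0) = 205.2 kN → weld metal.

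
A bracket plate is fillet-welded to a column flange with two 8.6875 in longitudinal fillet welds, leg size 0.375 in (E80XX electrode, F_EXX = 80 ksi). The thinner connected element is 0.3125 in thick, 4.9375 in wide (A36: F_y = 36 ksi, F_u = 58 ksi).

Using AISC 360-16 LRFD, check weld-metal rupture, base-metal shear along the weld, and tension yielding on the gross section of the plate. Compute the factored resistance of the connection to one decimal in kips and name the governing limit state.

Weld metal: throat = 0.707×0.375 = 0.26513 in, L = 2×8.6875 = 17.375 in. φR_n = 0.75 × 0.6 × 80 × 0.26513 × 17.375 = 165.8 kips.
Base metal shear (0.3125 in plate): yield φR_n = 1.0×0.6×36×0.3125×17.375 = 117.3 kips; rupture φR_n = 0.75×0.6×58×0.3125×17.375 = 141.7 kips; take 117.3 kips (yield).
Tension yield (gross): A_g = 4.9375×0.3125 = 1.543 in². φR_n = 0.90 × 36 × 1.543 = 50.0 kips.
Governing: min(165.8, 117.3, 50.0) = 50.0 kips → gross-section yield.

50.0 kips (gross-section yield governs)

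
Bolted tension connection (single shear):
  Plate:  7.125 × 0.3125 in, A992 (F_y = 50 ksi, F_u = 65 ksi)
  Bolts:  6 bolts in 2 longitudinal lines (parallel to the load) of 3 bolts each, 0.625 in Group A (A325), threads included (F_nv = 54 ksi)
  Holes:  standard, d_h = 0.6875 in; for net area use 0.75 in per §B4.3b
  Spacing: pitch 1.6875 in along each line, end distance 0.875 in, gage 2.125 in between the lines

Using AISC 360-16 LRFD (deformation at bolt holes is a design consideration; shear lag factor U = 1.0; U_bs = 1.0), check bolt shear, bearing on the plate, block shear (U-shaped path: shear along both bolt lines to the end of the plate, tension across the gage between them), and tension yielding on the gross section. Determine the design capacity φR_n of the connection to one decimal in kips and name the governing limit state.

Bolt shear: A_b = π(0.625)²/4 = 0.3068 in². φR_n = 0.75 × 54 × 0.3068 × 6 × 1 = 74.6 kips.
Bearing (0.3125 in plate, F_u = 65 ksi): end bolts L_c = 0.875 − 0.6875/2 = 0.53125, R_n = min(1.2×0.53125×0.3125×65, 2.4×0.625×0.3125×65) = 12.949 kips/bolt; interior L_c = 1.6875 − 0.6875 = 1, R_n = 24.375 kips/bolt. φR_n = 0.75 × (2×12.949 + 4×24.375) = 92.5 kips.
Block shear: shear path 2×[0.875+2×1.6875] = 2×4.25 in, A_gv = 2.6563, A_nv = 2×(4.25 − 2.5×0.75)×0.3125 = 1.4844 in²; tension across gage: (2.125 − 1×0.75)×0.3125 = 0.42969 in². R_n = min(0.6×65×1.4844, 0.6×50×2.6563) + 1.0×65×0.42969 = min(57.892, 79.689) + 27.93 = 85.822 kips. φR_n = 0.75 × 85.822 = 64.4 kips.
Tension yield (gross): A_g = 7.125×0.3125 = 2.2266 in². φR_n = 0.90 × 50 × 2.2266 = 100.2 kips.
Governing: min(74.6, 92.5, 64.4, 100.2) = 64.4 kips → block shear.

64.4 kips (block shear governs)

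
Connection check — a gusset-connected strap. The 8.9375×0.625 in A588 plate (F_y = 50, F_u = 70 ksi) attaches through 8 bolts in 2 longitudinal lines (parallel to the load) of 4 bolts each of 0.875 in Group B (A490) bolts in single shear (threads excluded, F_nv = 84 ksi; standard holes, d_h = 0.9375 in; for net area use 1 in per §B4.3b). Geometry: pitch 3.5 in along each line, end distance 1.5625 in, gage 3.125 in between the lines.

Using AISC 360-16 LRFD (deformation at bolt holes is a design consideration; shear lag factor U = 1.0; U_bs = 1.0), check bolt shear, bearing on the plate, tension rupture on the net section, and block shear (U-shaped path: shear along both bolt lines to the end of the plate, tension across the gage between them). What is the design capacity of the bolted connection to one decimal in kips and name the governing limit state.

227.6 kips (net-section rupture governs)

Bolt shear: A_b = π(0.875)²/4 = 0.60132 in². φR_n = 0.75 × 84 × 0.60132 × 8 × 1 = 303.1 kips.
Bearing (0.625 in plate, F_u = 70 ksi): end bolts L_c = 1.5625 − 0.9375/2 = 1.09375, R_n = min(1.2×1.09375×0.625×70, 2.4×0.875×0.625×70) = 57.422 kips/bolt; interior L_c = 3.5 − 0.9375 = 2.5625, R_n = 91.875 kips/bolt. φR_n = 0.75 × (2×57.422 + 6×91.875) = 499.6 kips.
Tension rupture (net): A_n = (8.9375 − 2×1)×0.625 = 4.3359 in² (U = 1.0, A_e = A_n). φR_n = 0.75 × 70 × 4.3359 = 227.6 kips.
Block shear: shear path 2×[1.5625+3×3.5] = 2×12.0625 in, A_gv = 15.078, A_nv = 2×(12.0625 − 3.5×1)×0.625 = 10.703 in²; tension across gage: (3.125 − 1×1)×0.625 = 1.3281 in². R_n = min(0.6×70×10.703, 0.6×50×15.078) + 1.0×70×1.3281 = min(449.53, 452.34) + 92.967 = 542.5 kips. φR_n = 0.75 × 542.5 = 406.9 kips.
Governing: min(303.1, 499.6, 227.6, 406.9) = 227.6 kips → net-section rupture.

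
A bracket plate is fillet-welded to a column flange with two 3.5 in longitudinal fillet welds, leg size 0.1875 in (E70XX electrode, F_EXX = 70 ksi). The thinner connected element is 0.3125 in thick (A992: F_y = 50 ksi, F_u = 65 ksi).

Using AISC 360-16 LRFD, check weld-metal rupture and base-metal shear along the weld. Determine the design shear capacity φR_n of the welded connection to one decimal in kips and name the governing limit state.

Weld metal: throat = 0.707×0.1875 = 0.13256 in, L = 2×3.5 = 7 in. φR_n = 0.75 × 0.6 × 70 × 0.13256 × 7 = 29.2 kips.
Base metal shear (0.3125 in plate): yield φR_n = 1.0×0.6×50×0.3125×7 = 65.6 kips; rupture φR_n = 0.75×0.6×65×0.3125×7 = 64.0 kips; take 64.0 kips (rupture).
Governing: min(29.2, 64.0) = 29.2 kips → weld metal.

29.2 kips (weld metal governs)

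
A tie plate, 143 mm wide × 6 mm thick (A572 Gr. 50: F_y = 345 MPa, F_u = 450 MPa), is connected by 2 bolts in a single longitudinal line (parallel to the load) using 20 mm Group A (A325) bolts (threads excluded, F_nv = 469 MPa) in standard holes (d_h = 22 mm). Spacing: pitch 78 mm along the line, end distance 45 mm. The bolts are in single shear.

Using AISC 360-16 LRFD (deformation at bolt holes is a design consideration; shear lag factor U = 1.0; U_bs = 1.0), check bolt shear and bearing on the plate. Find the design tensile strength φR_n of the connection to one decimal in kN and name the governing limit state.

179.8 kN (bearing governs)

Bolt shear: A_b = π(20)²/4 = 314.16 mm². φR_n = 0.75 × 469 × 314.16 × 2 × 1 = 221.0 kN.
Bearing (6 mm plate, F_u = 450 MPa): end bolts L_c = 45 − 22/2 = 34, R_n = min(1.2×34×6×450, 2.4×20×6×450) = 110.16 kN/bolt; interior L_c = 78 − 22 = 56, R_n = 129.6 kN/bolt. φR_n = 0.75 × (1×110.16 + 1×129.6) = 179.8 kN.
Governing: min(221.0, 179.8) = 179.8 kN → bearing.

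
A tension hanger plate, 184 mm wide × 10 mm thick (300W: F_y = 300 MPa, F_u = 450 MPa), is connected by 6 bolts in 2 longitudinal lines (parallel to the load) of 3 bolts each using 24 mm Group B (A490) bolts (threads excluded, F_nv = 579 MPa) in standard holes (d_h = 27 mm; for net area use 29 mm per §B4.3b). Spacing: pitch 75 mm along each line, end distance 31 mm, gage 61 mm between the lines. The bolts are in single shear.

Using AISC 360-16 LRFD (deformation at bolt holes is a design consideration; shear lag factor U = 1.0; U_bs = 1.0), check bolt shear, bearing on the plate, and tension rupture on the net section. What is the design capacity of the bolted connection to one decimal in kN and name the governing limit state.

Bolt shear: A_b = π(24)²/4 = 452.39 mm². φR_n = 0.75 × 579 × 452.39 × 6 × 1 = 1178.7 kN.
Bearing (10 mm plate, F_u = 450 MPa): end bolts L_c = 31 − 27/2 = 17.5, R_n = min(1.2×17.5×10×450, 2.4×24×10×450) = 94.5 kN/bolt; interior L_c = 75 − 27 = 48, R_n = 259.2 kN/bolt. φR_n = 0.75 × (2×94.5 + 4×259.2) = 919.4 kN.
Tension rupture (net): A_n = (184 − 2×29)×10 = 1260 mm² (U = 1.0, A_e = A_n). φR_n = 0.75 × 450 × 1260 = 425.3 kN.
Governing: min(1178.7, 919.4, 425.3) = 425.3 kN → net-section rupture.

425.3 kN (net-section rupture governs)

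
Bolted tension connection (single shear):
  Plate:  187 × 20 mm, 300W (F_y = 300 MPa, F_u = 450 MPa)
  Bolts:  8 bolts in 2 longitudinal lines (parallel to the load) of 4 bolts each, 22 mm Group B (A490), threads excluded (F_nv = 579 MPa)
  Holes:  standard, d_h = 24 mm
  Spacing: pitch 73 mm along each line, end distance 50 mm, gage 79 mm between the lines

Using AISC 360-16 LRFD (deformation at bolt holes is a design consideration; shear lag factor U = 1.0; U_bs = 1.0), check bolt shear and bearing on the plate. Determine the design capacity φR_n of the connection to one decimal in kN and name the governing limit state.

Bolt shear: A_b = π(22)²/4 = 380.13 mm². φR_n = 0.75 × 579 × 380.13 × 8 × 1 = 1320.6 kN.
Bearing (20 mm plate, F_u = 450 MPa): end bolts L_c = 50 − 24/2 = 38, R_n = min(1.2×38×20×450, 2.4×22×20×450) = 410.4 kN/bolt; interior L_c = 73 − 24 = 49, R_n = 475.2 kN/bolt. φR_n = 0.75 × (2×410.4 + 6×475.2) = 2754.0 kN.
Governing: min(1320.6, 2754.0) = 1320.6 kN → bolt shear.

1320.6 kN (bolt shear governs)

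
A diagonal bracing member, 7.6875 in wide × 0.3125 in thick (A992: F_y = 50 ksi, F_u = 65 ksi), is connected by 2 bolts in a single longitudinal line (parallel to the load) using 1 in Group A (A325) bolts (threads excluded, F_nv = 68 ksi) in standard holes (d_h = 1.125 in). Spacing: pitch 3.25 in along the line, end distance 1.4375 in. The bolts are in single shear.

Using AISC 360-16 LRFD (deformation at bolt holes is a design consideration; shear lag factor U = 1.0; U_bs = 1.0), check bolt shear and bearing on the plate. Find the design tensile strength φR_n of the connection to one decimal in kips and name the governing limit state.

Bolt shear: A_b = π(1)²/4 = 0.7854 in². φR_n = 0.75 × 68 × 0.7854 × 2 × 1 = 80.1 kips.
Bearing (0.3125 in plate, F_u = 65 ksi): end bolts L_c = 1.4375 − 1.125/2 = 0.875, R_n = min(1.2×0.875×0.3125×65, 2.4×1×0.3125×65) = 21.328 kips/bolt; interior L_c = 3.25 − 1.125 = 2.125, R_n = 48.75 kips/bolt. φR_n = 0.75 × (1×21.328 + 1×48.75) = 52.6 kips.
Governing: min(80.1, 52.6) = 52.6 kips → bearing.

52.6 kips (bearing governs)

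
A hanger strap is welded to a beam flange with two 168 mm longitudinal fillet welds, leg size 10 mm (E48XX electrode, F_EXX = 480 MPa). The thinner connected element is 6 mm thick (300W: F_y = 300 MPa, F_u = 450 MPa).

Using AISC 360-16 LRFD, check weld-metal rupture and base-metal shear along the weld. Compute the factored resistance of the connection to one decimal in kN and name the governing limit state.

Weld metal: throat = 0.707×10 = 7.07 mm, L = 2×168 = 336 mm. φR_n = 0.75 × 0.6 × 480 × 7.07 × 336 = 513.1 kN.
Base metal shear (6 mm plate): yield φR_n = 1.0×0.6×300×6×336 = 362.9 kN; rupture φR_n = 0.75×0.6×450×6×336 = 408.2 kN; take 362.9 kN (yield).
Governing: min(513.1, 362.9) = 362.9 kN → base-metal shear.

362.9 kN (base-metal shear governs)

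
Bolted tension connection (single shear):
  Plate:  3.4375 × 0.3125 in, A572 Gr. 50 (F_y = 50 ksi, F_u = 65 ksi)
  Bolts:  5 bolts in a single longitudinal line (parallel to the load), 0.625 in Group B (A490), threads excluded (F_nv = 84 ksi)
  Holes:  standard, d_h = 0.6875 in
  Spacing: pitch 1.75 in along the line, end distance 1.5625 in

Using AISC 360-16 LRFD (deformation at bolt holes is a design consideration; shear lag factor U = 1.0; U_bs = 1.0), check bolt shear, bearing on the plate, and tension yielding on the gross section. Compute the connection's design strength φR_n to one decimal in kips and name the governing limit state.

48.3 kips (gross-section yield governs)

Bolt shear: A_b = π(0.625)²/4 = 0.3068 in². φR_n = 0.75 × 84 × 0.3068 × 5 × 1 = 96.6 kips.
Bearing (0.3125 in plate, F_u = 65 ksi): end bolts L_c = 1.5625 − 0.6875/2 = 1.21875, R_n = min(1.2×1.21875×0.3125×65, 2.4×0.625×0.3125×65) = 29.707 kips/bolt; interior L_c = 1.75 − 0.6875 = 1.0625, R_n = 25.898 kips/bolt. φR_n = 0.75 × (1×29.707 + 4×25.898) = 100.0 kips.
Tension yield (gross): A_g = 3.4375×0.3125 = 1.0742 in². φR_n = 0.90 × 50 × 1.0742 = 48.3 kips.
Governing: min(96.6, 100.0, 48.3) = 48.3 kips → gross-section yield.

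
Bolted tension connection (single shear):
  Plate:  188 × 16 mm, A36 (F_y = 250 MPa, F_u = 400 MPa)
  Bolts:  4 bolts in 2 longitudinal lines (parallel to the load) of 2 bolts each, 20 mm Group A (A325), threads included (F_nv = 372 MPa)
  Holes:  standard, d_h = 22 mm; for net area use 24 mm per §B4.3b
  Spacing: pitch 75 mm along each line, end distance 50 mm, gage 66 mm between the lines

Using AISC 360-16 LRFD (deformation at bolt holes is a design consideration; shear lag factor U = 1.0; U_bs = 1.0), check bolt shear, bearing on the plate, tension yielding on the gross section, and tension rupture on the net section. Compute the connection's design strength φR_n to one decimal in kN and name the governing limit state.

Bolt shear: A_b = π(20)²/4 = 314.16 mm². φR_n = 0.75 × 372 × 314.16 × 4 × 1 = 350.6 kN.
Bearing (16 mm plate, F_u = 400 MPa): end bolts L_c = 50 − 22/2 = 39, R_n = min(1.2×39×16×400, 2.4×20×16×400) = 299.52 kN/bolt; interior L_c = 75 − 22 = 53, R_n = 307.2 kN/bolt. φR_n = 0.75 × (2×299.52 + 2×307.2) = 910.1 kN.
Tension yield (gross): A_g = 188×16 = 3008 mm². φR_n = 0.90 × 250 × 3008 = 676.8 kN.
Tension rupture (net): A_n = (188 − 2×24)×16 = 2240 mm² (U = 1.0, A_e = A_n). φR_n = 0.75 × 400 × 2240 = 672.0 kN.
Governing: min(350.6, 910.1, 676.8, 672.0) = 350.6 kN → bolt shear.

350.6 kN (bolt shear governs)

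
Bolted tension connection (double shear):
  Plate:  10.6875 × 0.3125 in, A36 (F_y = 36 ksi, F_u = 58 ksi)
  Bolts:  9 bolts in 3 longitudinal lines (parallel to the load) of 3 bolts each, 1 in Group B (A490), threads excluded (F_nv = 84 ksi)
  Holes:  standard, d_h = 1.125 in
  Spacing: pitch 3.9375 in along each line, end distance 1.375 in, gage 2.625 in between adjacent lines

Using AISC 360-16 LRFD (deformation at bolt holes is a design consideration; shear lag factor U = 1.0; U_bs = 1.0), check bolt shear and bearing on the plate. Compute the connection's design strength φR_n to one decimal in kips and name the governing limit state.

235.5 kips (bearing governs)

Bolt shear: A_b = π(1)²/4 = 0.7854 in². φR_n = 0.75 × 84 × 0.7854 × 9 × 2 = 890.6 kips.
Bearing (0.3125 in plate, F_u = 58 ksi): end bolts L_c = 1.375 − 1.125/2 = 0.8125, R_n = min(1.2×0.8125×0.3125×58, 2.4×1×0.3125×58) = 17.672 kips/bolt; interior L_c = 3.9375 − 1.125 = 2.8125, R_n = 43.5 kips/bolt. φR_n = 0.75 × (3×17.672 + 6×43.5) = 235.5 kips.
Governing: min(890.6, 235.5) = 235.5 kips → bearing.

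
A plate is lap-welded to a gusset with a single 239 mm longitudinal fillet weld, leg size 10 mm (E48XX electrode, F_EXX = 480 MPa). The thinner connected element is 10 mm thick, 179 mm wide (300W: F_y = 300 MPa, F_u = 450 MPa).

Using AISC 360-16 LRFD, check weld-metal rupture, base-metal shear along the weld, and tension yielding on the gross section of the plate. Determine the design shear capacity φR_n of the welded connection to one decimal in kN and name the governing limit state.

Weld metal: throat = 0.707×10 = 7.07 mm, L = 239 mm. φR_n = 0.75 × 0.6 × 480 × 7.07 × 239 = 365.0 kN.
Base metal shear (10 mm plate): yield φR_n = 1.0×0.6×300×10×239 = 430.2 kN; rupture φR_n = 0.75×0.6×450×10×239 = 484.0 kN; take 430.2 kN (yield).
Tension yield (gross): A_g = 179×10 = 1790 mm². φR_n = 0.90 × 300 × 1790 = 483.3 kN.
Governing: min(365.0, 430.2, 483.3) = 365.0 kN → weld metal.

365.0 kN (weld metal governs)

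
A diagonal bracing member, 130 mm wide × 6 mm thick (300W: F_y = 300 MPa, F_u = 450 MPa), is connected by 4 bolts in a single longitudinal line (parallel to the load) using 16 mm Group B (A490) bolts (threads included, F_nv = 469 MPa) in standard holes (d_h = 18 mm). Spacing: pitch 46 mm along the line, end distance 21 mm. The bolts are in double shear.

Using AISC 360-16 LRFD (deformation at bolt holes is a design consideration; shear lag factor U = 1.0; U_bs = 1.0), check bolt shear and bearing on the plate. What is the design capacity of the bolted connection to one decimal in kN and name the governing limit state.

233.3 kN (bearing governs)

Bolt shear: A_b = π(16)²/4 = 201.06 mm². φR_n = 0.75 × 469 × 201.06 × 4 × 2 = 565.8 kN.
Bearing (6 mm plate, F_u = 450 MPa): end bolts L_c = 21 − 18/2 = 12, R_n = min(1.2×12×6×450, 2.4×16×6×450) = 38.88 kN/bolt; interior L_c = 46 − 18 = 28, R_n = 90.72 kN/bolt. φR_n = 0.75 × (1×38.88 + 3×90.72) = 233.3 kN.
Governing: min(565.8, 233.3) = 233.3 kN → bearing.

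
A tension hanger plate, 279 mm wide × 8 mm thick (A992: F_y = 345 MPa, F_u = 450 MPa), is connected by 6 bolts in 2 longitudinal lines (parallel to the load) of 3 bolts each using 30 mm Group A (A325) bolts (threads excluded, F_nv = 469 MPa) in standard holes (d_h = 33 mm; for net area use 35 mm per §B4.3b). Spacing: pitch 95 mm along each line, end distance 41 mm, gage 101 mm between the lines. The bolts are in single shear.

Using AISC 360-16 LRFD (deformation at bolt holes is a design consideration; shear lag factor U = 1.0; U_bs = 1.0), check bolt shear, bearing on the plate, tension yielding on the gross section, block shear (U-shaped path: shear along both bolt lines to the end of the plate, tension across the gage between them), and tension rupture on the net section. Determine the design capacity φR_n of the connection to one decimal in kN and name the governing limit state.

564.3 kN (net-section rupture governs)

Bolt shear: A_b = π(30)²/4 = 706.86 mm². φR_n = 0.75 × 469 × 706.86 × 6 × 1 = 1491.8 kN.
Bearing (8 mm plate, F_u = 450 MPa): end bolts L_c = 41 − 33/2 = 24.5, R_n = min(1.2×24.5×8×450, 2.4×30×8×450) = 105.84 kN/bolt; interior L_c = 95 − 33 = 62, R_n = 259.2 kN/bolt. φR_n = 0.75 × (2×105.84 + 4×259.2) = 936.4 kN.
Tension yield (gross): A_g = 279×8 = 2232 mm². φR_n = 0.90 × 345 × 2232 = 693.0 kN.
Block shear: shear path 2×[41+2×95] = 2×231 mm, A_gv = 3696, A_nv = 2×(231 − 2.5×35)×8 = 2296 mm²; tension across gage: (101 − 1×35)×8 = 528 mm². R_n = min(0.6×450×2296, 0.6×345×3696) + 1.0×450×528 = min(619.92, 765.07) + 237.6 = 857.52 kN. φR_n = 0.75 × 857.52 = 643.1 kN.
Tension rupture (net): A_n = (279 − 2×35)×8 = 1672 mm² (U = 1.0, A_e = A_n). φR_n = 0.75 × 450 × 1672 = 564.3 kN.
Governing: min(1491.8, 936.4, 693.0, 643.1, 564.3) = 564.3 kN → net-section rupture.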